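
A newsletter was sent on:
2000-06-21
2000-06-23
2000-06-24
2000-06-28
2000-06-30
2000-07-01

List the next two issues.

Gaps: 2, 1, 4, 2, 1 days — not constant, but cyclic with period 3.
The events fall on every Wednesday, Friday and Saturday.
Next Wednesday: 2000-07-05.
The following Friday is 2000-07-07.

2000-07-05, 2000-07-07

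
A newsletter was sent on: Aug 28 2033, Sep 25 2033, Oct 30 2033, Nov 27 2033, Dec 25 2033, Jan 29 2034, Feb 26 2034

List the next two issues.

Every date is a Sunday; gaps 28, 35, 28, 28, 35, 28 days.
Each is the last Sunday of its month (at least one falls on the 29th or later, ruling out '4th Sunday').
March 2034 ends with Sunday Mar 26 2034.
Last Sunday of April 2034: Apr 30 2034.

Mar 26 2034, Apr 30 2034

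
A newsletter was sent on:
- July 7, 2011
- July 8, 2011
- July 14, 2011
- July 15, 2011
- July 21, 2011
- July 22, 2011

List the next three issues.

The gap pattern 1, 6, 1, 6, 1 repeats every 2 events.
These are the Thursdays and Fridays of each week.
The following Thursday is July 28, 2011.
The following Friday is July 29, 2011.
The following Thursday is August 4, 2011.

July 28, 2011; July 29, 2011; August 4, 2011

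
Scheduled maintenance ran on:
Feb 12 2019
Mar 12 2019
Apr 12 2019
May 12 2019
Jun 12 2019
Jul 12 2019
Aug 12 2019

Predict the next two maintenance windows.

Sep 12 2019, Oct 12 2019

Gaps: 28, 31, 30, 31, 30, 31 days — not constant. Every event is on the 12th of the month.
Pattern: the 12th of each month.
September 2019: Sep 12 2019.
October 2019: Oct 12 2019.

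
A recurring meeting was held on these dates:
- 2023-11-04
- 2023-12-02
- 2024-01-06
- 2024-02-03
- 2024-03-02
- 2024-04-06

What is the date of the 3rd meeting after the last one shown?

Gaps: 28, 35, 28, 28, 35 days — a mix of 28 and 35. Every date is a Saturday.
Each is the 1st Saturday of its month.
May 2024 — 1st Saturday is 2024-05-04.
1st Saturday of June 2024: 2024-06-01.
1st Saturday of July 2024: 2024-07-06.

2024-07-06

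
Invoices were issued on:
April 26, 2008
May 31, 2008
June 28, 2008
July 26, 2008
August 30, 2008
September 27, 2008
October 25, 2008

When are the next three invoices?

November 29, 2008; December 27, 2008; January 31, 2009

Every date is a Saturday; gaps 35, 28, 28, 35, 28, 28 days.
Each is the last Saturday of its month (at least one falls on the 29th or later, ruling out '4th Saturday').
Last Saturday of November 2008: November 29, 2008.
Last Saturday of December 2008: December 27, 2008.
January 2009 ends with Saturday January 31, 2009.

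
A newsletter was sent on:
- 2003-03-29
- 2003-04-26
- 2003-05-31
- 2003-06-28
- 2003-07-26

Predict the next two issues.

All Saturdays; the gaps (28, 35, 28, 28) vary with month length.
This is the last Saturday of each month.
Last Saturday of August 2003: 2003-08-30.
Last Saturday of September 2003: 2003-09-27.

2003-08-30, 2003-09-27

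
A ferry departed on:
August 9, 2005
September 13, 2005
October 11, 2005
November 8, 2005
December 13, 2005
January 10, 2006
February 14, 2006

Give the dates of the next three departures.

March 14, 2006; April 11, 2006; May 9, 2006

All dates are Tuesdays, 35, 28, 28, 35, 28, 35 days apart.
Specifically, the 2nd Tuesday of each month.
2nd Tuesday of March 2006: March 14, 2006.
April 2006 — 2nd Tuesday is April 11, 2006.
2nd Tuesday of May 2006: May 9, 2006.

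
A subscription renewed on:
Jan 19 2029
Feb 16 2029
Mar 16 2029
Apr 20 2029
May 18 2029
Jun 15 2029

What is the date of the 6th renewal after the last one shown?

All dates are Fridays, 28, 28, 35, 28, 28 days apart.
Specifically, the 3rd Friday of each month.
July 2029 — 3rd Friday is Jul 20 2029.
August 2029 — 3rd Friday is Aug 17 2029.
3rd Friday of September 2029: Sep 21 2029.
October 2029 — 3rd Friday is Oct 19 2029.
3rd Friday of November 2029: Nov 16 2029.
December 2029 — 3rd Friday is Dec 21 2029.

Dec 21 2029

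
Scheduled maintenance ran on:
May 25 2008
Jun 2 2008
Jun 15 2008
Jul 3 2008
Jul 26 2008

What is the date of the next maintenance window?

The spacing grows by 5 each time: 8, 13, 18, 23 days.
Next gap: 28 days. Jul 26 2008 + 28 days = Aug 23 2008.

Aug 23 2008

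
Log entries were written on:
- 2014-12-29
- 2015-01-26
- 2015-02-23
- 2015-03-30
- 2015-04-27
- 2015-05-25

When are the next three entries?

All Mondays; the gaps (28, 28, 35, 28, 28) vary with month length.
This is the last Monday of each month.
June 2015 ends with Monday 2015-06-29.
Last Monday of July 2015: 2015-07-27.
Last Monday of August 2015: 2015-08-31.

2015-06-29, 2015-07-27, 2015-08-31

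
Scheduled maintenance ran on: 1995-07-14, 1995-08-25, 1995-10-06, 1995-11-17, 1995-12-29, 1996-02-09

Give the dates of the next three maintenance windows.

1996-03-22, 1996-05-03, 1996-06-14

Every event comes 42 days after the last (42, 42, 42, 42, 42).
1996-02-09 + 42 days = 1996-03-22.
1996-03-22 + 42 days = 1996-05-03.
1996-05-03 + 42 days = 1996-06-14.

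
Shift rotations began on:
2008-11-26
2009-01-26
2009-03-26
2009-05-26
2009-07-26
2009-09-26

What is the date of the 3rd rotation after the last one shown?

Each date is the 26th; the gaps (61, 59, 61, 61, 62) track the month lengths.
The rule is the 26th of every 2 months.
Next: November 2009 → 2009-11-26.
January 2010: 2010-01-26.
Next: March 2010 → 2010-03-26.

2010-03-26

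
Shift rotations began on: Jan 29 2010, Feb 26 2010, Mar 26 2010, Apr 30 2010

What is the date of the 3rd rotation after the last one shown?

Jul 30 2010

These are Fridays with 28, 28, 35-day gaps.
Each is the final Friday of its month — Jan 29 2010 is past the 28th, so '4th Friday' doesn't fit.
May 2010 ends with Friday May 28 2010.
Last Friday of June 2010: Jun 25 2010.
Last Friday of July 2010: Jul 30 2010.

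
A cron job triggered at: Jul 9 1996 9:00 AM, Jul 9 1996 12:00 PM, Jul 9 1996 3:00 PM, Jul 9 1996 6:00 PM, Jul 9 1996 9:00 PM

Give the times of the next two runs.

Jul 10 1996 12:00 AM, Jul 10 1996 3:00 AM

Gaps: 3, 3, 3, 3 hours — each event is 3 hours after the previous one.
Jul 9 1996 9:00 PM + 3 h = Jul 10 1996 12:00 AM.
Jul 10 1996 12:00 AM + 3 h = Jul 10 1996 3:00 AM.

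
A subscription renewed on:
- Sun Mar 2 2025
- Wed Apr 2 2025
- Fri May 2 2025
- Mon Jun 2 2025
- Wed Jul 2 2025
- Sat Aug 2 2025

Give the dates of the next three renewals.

Each date is the 2nd; the gaps (31, 30, 31, 30, 31) track the month lengths.
The rule is the 2nd of each month.
September 2025: Tue Sep 2 2025.
October 2025: Thu Oct 2 2025.
Next: November 2025 → Sun Nov 2 2025.

Tue Sep 2 2025, Thu Oct 2 2025, Sun Nov 2 2025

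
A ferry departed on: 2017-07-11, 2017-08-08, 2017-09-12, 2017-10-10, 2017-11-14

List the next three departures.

2017-12-12, 2018-01-09, 2018-02-13

These are Tuesdays at 28- or 35-day spacing (28, 35, 28, 35).
The pattern: 2nd Tuesday of the month.
December 2017 — 2nd Tuesday is 2017-12-12.
2nd Tuesday of January 2018: 2018-01-09.
2nd Tuesday of February 2018: 2018-02-13.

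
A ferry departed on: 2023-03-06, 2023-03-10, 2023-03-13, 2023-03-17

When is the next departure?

Every event lands on a Monday or Friday (gaps cycle 4, 3, 4).
So the schedule is: every Monday and Friday.
The following Monday is 2023-03-20.

2023-03-20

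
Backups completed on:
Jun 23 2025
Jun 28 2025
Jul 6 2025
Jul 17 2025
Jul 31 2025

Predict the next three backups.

Intervals are 5, 8, 11, 14 days — an arithmetic progression with common difference 3.
Next gap: 17 days. Jul 31 2025 + 17 days = Aug 17 2025.
Next gap: 20 days. Aug 17 2025 + 20 days = Sep 6 2025.
Next gap: 23 days. Sep 6 2025 + 23 days = Sep 29 2025.

Aug 17 2025, Sep 6 2025, Sep 29 2025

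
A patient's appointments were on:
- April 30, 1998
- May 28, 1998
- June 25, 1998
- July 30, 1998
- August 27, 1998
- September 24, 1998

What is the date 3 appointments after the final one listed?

December 31, 1998

Every date is a Thursday; gaps 28, 28, 35, 28, 28 days.
Each is the last Thursday of its month (at least one falls on the 29th or later, ruling out '4th Thursday').
Last Thursday of October 1998: October 29, 1998.
November 1998 ends with Thursday November 26, 1998.
Last Thursday of December 1998: December 31, 1998.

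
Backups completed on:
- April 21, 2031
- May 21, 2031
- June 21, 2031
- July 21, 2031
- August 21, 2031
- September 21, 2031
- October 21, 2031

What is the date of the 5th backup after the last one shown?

March 21, 2032

The day-of-month is always 21 (30, 31, 30, 31, 31, 30 days between events).
So this recurs on the 21st of each month.
Next: November 2031 → November 21, 2031.
Next: December 2031 → December 21, 2031.
January 2032: January 21, 2032.
Next: February 2032 → February 21, 2032.
March 2032: March 21, 2032.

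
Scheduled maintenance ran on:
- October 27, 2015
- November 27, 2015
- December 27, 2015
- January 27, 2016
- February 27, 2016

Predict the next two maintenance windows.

The day-of-month is always 27 (31, 30, 31, 31 days between events).
So this recurs on the 27th of each month.
March 2016: March 27, 2016.
April 2016: April 27, 2016.

March 27, 2016; April 27, 2016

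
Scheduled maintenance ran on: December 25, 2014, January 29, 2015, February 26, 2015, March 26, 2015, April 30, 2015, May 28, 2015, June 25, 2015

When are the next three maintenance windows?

July 30, 2015; August 27, 2015; September 24, 2015

These are Thursdays with 35, 28, 28, 35, 28, 28-day gaps.
Each is the final Thursday of its month — January 29, 2015 is past the 28th, so '4th Thursday' doesn't fit.
Last Thursday of July 2015: July 30, 2015.
August 2015 ends with Thursday August 27, 2015.
September 2015 ends with Thursday September 24, 2015.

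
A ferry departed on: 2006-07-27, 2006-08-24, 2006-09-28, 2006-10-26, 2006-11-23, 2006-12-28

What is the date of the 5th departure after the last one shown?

These are Thursdays at 28- or 35-day spacing (28, 35, 28, 28, 35).
The pattern: 4th Thursday of the month.
4th Thursday of January 2007: 2007-01-25.
February 2007 — 4th Thursday is 2007-02-22.
4th Thursday of March 2007: 2007-03-22.
April 2007 — 4th Thursday is 2007-04-26.
May 2007 — 4th Thursday is 2007-05-24.

2007-05-24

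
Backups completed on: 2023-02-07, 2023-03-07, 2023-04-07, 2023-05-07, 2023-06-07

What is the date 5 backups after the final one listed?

Gaps: 28, 31, 30, 31 days — not constant. Every event is on the 7th of the month.
Pattern: the 7th of each month.
July 2023: 2023-07-07.
Next: August 2023 → 2023-08-07.
Next: September 2023 → 2023-09-07.
Next: October 2023 → 2023-10-07.
November 2023: 2023-11-07.

2023-11-07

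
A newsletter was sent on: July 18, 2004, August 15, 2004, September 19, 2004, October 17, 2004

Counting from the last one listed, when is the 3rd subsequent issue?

Gaps: 28, 35, 28 days — a mix of 28 and 35. Every date is a Sunday.
Each is the 3rd Sunday of its month.
3rd Sunday of November 2004: November 21, 2004.
3rd Sunday of December 2004: December 19, 2004.
3rd Sunday of January 2005: January 16, 2005.

January 16, 2005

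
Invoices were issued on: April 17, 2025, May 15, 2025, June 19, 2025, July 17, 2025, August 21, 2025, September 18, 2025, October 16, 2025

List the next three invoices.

All dates are Thursdays, 28, 35, 28, 35, 28, 28 days apart.
Specifically, the 3rd Thursday of each month.
3rd Thursday of November 2025: November 20, 2025.
3rd Thursday of December 2025: December 18, 2025.
3rd Thursday of January 2026: January 15, 2026.

November 20, 2025; December 18, 2025; January 15, 2026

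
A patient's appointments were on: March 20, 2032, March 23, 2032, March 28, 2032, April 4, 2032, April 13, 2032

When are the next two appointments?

Gaps: 3, 5, 7, 9 days — each gap is 2 larger than the previous one.
Next gap: 11 days. April 13, 2032 + 11 days = April 24, 2032.
Next gap: 13 days. April 24, 2032 + 13 days = May 7, 2032.

April 24, 2032; May 7, 2032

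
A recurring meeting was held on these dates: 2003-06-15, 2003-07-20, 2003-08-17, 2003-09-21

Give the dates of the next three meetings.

These are Sundays at 28- or 35-day spacing (35, 28, 35).
The pattern: 3rd Sunday of the month.
3rd Sunday of October 2003: 2003-10-19.
November 2003 — 3rd Sunday is 2003-11-16.
3rd Sunday of December 2003: 2003-12-21.

2003-10-19, 2003-11-16, 2003-12-21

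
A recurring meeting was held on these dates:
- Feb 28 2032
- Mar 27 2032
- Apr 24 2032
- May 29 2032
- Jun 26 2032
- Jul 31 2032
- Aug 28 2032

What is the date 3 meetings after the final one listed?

Nov 27 2032

These are Saturdays with 28, 28, 35, 28, 35, 28-day gaps.
Each is the final Saturday of its month — May 29 2032 is past the 28th, so '4th Saturday' doesn't fit.
Last Saturday of September 2032: Sep 25 2032.
October 2032 ends with Saturday Oct 30 2032.
Last Saturday of November 2032: Nov 27 2032.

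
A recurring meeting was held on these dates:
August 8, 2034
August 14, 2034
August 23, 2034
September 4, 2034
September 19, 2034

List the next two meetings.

Gaps: 6, 9, 12, 15 days — each gap is 3 larger than the previous one.
Next gap: 18 days. September 19, 2034 + 18 days = October 7, 2034.
Next gap: 21 days. October 7, 2034 + 21 days = October 28, 2034.

October 7, 2034; October 28, 2034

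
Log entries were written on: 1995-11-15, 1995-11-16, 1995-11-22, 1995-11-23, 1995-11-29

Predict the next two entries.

The gap pattern 1, 6, 1, 6 repeats every 2 events.
These are the Wednesdays and Thursdays of each week.
The following Thursday is 1995-11-30.
The following Wednesday is 1995-12-06.

1995-11-30, 1995-12-06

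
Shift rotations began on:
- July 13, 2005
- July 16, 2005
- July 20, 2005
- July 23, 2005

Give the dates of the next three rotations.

July 27, 2005; July 30, 2005; August 3, 2005

Gaps: 3, 4, 3 days — not constant, but cyclic with period 2.
The events fall on every Wednesday and Saturday.
The following Wednesday is July 27, 2005.
The following Saturday is July 30, 2005.
The following Wednesday is August 3, 2005.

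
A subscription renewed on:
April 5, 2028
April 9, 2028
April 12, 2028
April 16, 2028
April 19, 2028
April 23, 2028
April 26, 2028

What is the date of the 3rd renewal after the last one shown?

May 7, 2028

The gap pattern 4, 3, 4, 3, 4, 3 repeats every 2 events.
These are the Wednesdays and Sundays of each week.
Next Sunday: April 30, 2028.
The following Wednesday is May 3, 2028.
Next Sunday: May 7, 2028.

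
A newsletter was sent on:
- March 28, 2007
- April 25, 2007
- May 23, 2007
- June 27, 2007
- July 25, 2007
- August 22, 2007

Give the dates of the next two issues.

These are Wednesdays at 28- or 35-day spacing (28, 28, 35, 28, 28).
The pattern: 4th Wednesday of the month.
4th Wednesday of September 2007: September 26, 2007.
October 2007 — 4th Wednesday is October 24, 2007.

September 26, 2007; October 24, 2007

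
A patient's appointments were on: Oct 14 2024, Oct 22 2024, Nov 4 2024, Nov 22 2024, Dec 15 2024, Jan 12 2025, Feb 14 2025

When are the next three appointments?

Mar 24 2025, May 6 2025, Jun 23 2025

Gaps: 8, 13, 18, 23, 28, 33 days — each gap is 5 larger than the previous one.
Next gap: 38 days. Feb 14 2025 + 38 days = Mar 24 2025.
Next gap: 43 days. Mar 24 2025 + 43 days = May 6 2025.
Next gap: 48 days. May 6 2025 + 48 days = Jun 23 2025.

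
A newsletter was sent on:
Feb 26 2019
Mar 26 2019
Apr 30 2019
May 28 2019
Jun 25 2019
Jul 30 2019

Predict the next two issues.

Aug 27 2019, Sep 24 2019

All Tuesdays; the gaps (28, 35, 28, 28, 35) vary with month length.
This is the last Tuesday of each month.
August 2019 ends with Tuesday Aug 27 2019.
Last Tuesday of September 2019: Sep 24 2019.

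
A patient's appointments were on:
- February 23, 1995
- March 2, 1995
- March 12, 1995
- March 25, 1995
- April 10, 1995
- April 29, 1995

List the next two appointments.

Intervals are 7, 10, 13, 16, 19 days — an arithmetic progression with common difference 3.
Next gap: 22 days. April 29, 1995 + 22 days = May 21, 1995.
Next gap: 25 days. May 21, 1995 + 25 days = June 15, 1995.

May 21, 1995; June 15, 1995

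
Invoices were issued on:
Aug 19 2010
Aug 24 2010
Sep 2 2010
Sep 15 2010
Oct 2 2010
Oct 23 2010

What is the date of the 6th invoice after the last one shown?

The spacing grows by 4 each time: 5, 9, 13, 17, 21 days.
Next gap: 25 days. Oct 23 2010 + 25 days = Nov 17 2010.
Next gap: 29 days. Nov 17 2010 + 29 days = Dec 16 2010.
Next gap: 33 days. Dec 16 2010 + 33 days = Jan 18 2011.
Next gap: 37 days. Jan 18 2011 + 37 days = Feb 24 2011.
Next gap: 41 days. Feb 24 2011 + 41 days = Apr 6 2011.
Next gap: 45 days. Apr 6 2011 + 45 days = May 21 2011.

May 21 2011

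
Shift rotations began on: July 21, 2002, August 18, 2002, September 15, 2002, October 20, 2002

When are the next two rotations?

These are Sundays at 28- or 35-day spacing (28, 28, 35).
The pattern: 3rd Sunday of the month.
November 2002 — 3rd Sunday is November 17, 2002.
December 2002 — 3rd Sunday is December 15, 2002.

November 17, 2002; December 15, 2002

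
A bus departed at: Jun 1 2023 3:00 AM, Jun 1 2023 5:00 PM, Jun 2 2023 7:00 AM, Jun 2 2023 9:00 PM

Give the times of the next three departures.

Jun 3 2023 11:00 AM, Jun 4 2023 1:00 AM, Jun 4 2023 3:00 PM

Spacing: 14, 14, 14 h — constant 14 h.
Jun 2 2023 9:00 PM + 14 h = Jun 3 2023 11:00 AM.
Jun 3 2023 11:00 AM + 14 h = Jun 4 2023 1:00 AM.
Jun 4 2023 1:00 AM + 14 h = Jun 4 2023 3:00 PM.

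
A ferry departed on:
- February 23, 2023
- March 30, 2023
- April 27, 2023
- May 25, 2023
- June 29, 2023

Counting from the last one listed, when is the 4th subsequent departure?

All Thursdays; the gaps (35, 28, 28, 35) vary with month length.
This is the last Thursday of each month.
Last Thursday of July 2023: July 27, 2023.
Last Thursday of August 2023: August 31, 2023.
September 2023 ends with Thursday September 28, 2023.
October 2023 ends with Thursday October 26, 2023.

October 26, 2023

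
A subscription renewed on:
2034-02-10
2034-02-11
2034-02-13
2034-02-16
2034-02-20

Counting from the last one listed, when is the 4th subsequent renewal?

2034-03-18

Gaps: 1, 2, 3, 4 days — each gap is 1 larger than the previous one.
Next gap: 5 days. 2034-02-20 + 5 days = 2034-02-25.
Next gap: 6 days. 2034-02-25 + 6 days = 2034-03-03.
Next gap: 7 days. 2034-03-03 + 7 days = 2034-03-10.
Next gap: 8 days. 2034-03-10 + 8 days = 2034-03-18.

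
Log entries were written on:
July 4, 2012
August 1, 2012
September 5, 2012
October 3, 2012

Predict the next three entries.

All dates are Wednesdays, 28, 35, 28 days apart.
Specifically, the 1st Wednesday of each month.
1st Wednesday of November 2012: November 7, 2012.
December 2012 — 1st Wednesday is December 5, 2012.
1st Wednesday of January 2013: January 2, 2013.

November 7, 2012; December 5, 2012; January 2, 2013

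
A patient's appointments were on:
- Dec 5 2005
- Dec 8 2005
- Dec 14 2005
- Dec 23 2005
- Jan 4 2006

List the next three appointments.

The spacing grows by 3 each time: 3, 6, 9, 12 days.
Next gap: 15 days. Jan 4 2006 + 15 days = Jan 19 2006.
Next gap: 18 days. Jan 19 2006 + 18 days = Feb 6 2006.
Next gap: 21 days. Feb 6 2006 + 21 days = Feb 27 2006.

Jan 19 2006, Feb 6 2006, Feb 27 2006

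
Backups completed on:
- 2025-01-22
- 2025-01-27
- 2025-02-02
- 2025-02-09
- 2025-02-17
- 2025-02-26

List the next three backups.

The spacing grows by 1 each time: 5, 6, 7, 8, 9 days.
Next gap: 10 days. 2025-02-26 + 10 days = 2025-03-08.
Next gap: 11 days. 2025-03-08 + 11 days = 2025-03-19.
Next gap: 12 days. 2025-03-19 + 12 days = 2025-03-31.

2025-03-08, 2025-03-19, 2025-03-31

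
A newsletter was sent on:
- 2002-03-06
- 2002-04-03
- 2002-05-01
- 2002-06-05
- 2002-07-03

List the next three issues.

All dates are Wednesdays, 28, 28, 35, 28 days apart.
Specifically, the 1st Wednesday of each month.
1st Wednesday of August 2002: 2002-08-07.
September 2002 — 1st Wednesday is 2002-09-04.
1st Wednesday of October 2002: 2002-10-02.

2002-08-07, 2002-09-04, 2002-10-02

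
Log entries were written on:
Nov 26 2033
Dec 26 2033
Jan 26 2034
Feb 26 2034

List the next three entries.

The day-of-month is always 26 (30, 31, 31 days between events).
So this recurs on the 26th of each month.
Next: March 2034 → Mar 26 2034.
April 2034: Apr 26 2034.
May 2034: May 26 2034.

Mar 26 2034, Apr 26 2034, May 26 2034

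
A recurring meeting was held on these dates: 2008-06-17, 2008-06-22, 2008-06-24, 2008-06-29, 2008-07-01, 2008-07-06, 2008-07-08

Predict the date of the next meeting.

2008-07-13

Gaps: 5, 2, 5, 2, 5, 2 days — not constant, but cyclic with period 2.
The events fall on every Tuesday and Sunday.
The following Sunday is 2008-07-13.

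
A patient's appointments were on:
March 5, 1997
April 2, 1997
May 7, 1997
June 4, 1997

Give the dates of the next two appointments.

All dates are Wednesdays, 28, 35, 28 days apart.
Specifically, the 1st Wednesday of each month.
July 1997 — 1st Wednesday is July 2, 1997.
August 1997 — 1st Wednesday is August 6, 1997.

July 2, 1997; August 6, 1997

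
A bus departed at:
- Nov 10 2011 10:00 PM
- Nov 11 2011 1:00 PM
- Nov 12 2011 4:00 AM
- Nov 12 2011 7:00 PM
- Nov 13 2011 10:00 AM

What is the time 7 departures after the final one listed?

Gaps: 15, 15, 15, 15 hours — each event is 15 hours after the previous one.
Nov 13 2011 10:00 AM + 15 h = Nov 14 2011 1:00 AM.
Nov 14 2011 1:00 AM + 15 h = Nov 14 2011 4:00 PM.
Nov 14 2011 4:00 PM + 15 h = Nov 15 2011 7:00 AM.
Nov 15 2011 7:00 AM + 15 h = Nov 15 2011 10:00 PM.
Nov 15 2011 10:00 PM + 15 h = Nov 16 2011 1:00 PM.
Nov 16 2011 1:00 PM + 15 h = Nov 17 2011 4:00 AM.
Nov 17 2011 4:00 AM + 15 h = Nov 17 2011 7:00 PM.

Nov 17 2011 7:00 PM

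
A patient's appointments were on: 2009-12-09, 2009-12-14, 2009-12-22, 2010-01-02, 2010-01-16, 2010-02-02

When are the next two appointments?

2010-02-22, 2010-03-17

Gaps: 5, 8, 11, 14, 17 days — each gap is 3 larger than the previous one.
Next gap: 20 days. 2010-02-02 + 20 days = 2010-02-22.
Next gap: 23 days. 2010-02-22 + 23 days = 2010-03-17.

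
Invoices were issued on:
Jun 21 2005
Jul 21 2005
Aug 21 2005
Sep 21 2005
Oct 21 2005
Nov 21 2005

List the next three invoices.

Each date is the 21st; the gaps (30, 31, 31, 30, 31) track the month lengths.
The rule is the 21st of each month.
Next: December 2005 → Dec 21 2005.
January 2006: Jan 21 2006.
February 2006: Feb 21 2006.

Dec 21 2005, Jan 21 2006, Feb 21 2006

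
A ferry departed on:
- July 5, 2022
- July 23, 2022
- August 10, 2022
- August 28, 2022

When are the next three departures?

September 15, 2022; October 3, 2022; October 21, 2022

Every event comes 18 days after the last (18, 18, 18).
August 28, 2022 + 18 days = September 15, 2022.
September 15, 2022 + 18 days = October 3, 2022.
October 3, 2022 + 18 days = October 21, 2022.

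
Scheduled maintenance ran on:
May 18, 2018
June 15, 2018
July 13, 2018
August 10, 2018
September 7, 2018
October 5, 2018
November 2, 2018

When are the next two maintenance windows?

The spacing is 28, 28, 28, 28, 28, 28 days — always 28 days.
November 2, 2018 + 28 days = November 30, 2018.
November 30, 2018 + 28 days = December 28, 2018.

November 30, 2018; December 28, 2018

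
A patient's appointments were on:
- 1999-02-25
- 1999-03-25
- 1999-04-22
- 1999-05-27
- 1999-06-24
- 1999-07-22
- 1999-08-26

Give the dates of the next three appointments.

1999-09-23, 1999-10-28, 1999-11-25

These are Thursdays at 28- or 35-day spacing (28, 28, 35, 28, 28, 35).
The pattern: 4th Thursday of the month.
September 1999 — 4th Thursday is 1999-09-23.
4th Thursday of October 1999: 1999-10-28.
November 1999 — 4th Thursday is 1999-11-25.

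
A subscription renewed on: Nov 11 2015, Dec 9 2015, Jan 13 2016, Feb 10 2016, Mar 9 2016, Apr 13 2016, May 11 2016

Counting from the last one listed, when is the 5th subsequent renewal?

Oct 12 2016

Gaps: 28, 35, 28, 28, 35, 28 days — a mix of 28 and 35. Every date is a Wednesday.
Each is the 2nd Wednesday of its month.
2nd Wednesday of June 2016: Jun 8 2016.
2nd Wednesday of July 2016: Jul 13 2016.
August 2016 — 2nd Wednesday is Aug 10 2016.
2nd Wednesday of September 2016: Sep 14 2016.
October 2016 — 2nd Wednesday is Oct 12 2016.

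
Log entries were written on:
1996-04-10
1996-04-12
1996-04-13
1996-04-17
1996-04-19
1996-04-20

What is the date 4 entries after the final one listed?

Every event lands on a Wednesday or Friday or Saturday (gaps cycle 2, 1, 4, 2, 1).
So the schedule is: every Wednesday, Friday and Saturday.
The following Wednesday is 1996-04-24.
The following Friday is 1996-04-26.
Next Saturday: 1996-04-27.
The following Wednesday is 1996-05-01.

1996-05-01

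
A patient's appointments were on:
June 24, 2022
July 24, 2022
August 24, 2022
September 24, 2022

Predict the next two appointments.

Each date is the 24th; the gaps (30, 31, 31) track the month lengths.
The rule is the 24th of each month.
October 2022: October 24, 2022.
Next: November 2022 → November 24, 2022.

October 24, 2022; November 24, 2022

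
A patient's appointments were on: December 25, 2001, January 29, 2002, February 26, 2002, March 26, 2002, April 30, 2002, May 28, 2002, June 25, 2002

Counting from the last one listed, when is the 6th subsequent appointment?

These are Tuesdays with 35, 28, 28, 35, 28, 28-day gaps.
Each is the final Tuesday of its month — January 29, 2002 is past the 28th, so '4th Tuesday' doesn't fit.
Last Tuesday of July 2002: July 30, 2002.
Last Tuesday of August 2002: August 27, 2002.
September 2002 ends with Tuesday September 24, 2002.
October 2002 ends with Tuesday October 29, 2002.
November 2002 ends with Tuesday November 26, 2002.
December 2002 ends with Tuesday December 31, 2002.

December 31, 2002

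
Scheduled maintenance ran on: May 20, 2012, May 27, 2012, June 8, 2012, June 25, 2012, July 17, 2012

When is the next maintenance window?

Intervals are 7, 12, 17, 22 days — an arithmetic progression with common difference 5.
Next gap: 27 days. July 17, 2012 + 27 days = August 13, 2012.

August 13, 2012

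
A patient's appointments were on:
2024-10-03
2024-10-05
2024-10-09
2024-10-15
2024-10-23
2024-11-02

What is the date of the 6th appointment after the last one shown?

Intervals are 2, 4, 6, 8, 10 days — an arithmetic progression with common difference 2.
Next gap: 12 days. 2024-11-02 + 12 days = 2024-11-14.
Next gap: 14 days. 2024-11-14 + 14 days = 2024-11-28.
Next gap: 16 days. 2024-11-28 + 16 days = 2024-12-14.
Next gap: 18 days. 2024-12-14 + 18 days = 2025-01-01.
Next gap: 20 days. 2025-01-01 + 20 days = 2025-01-21.
Next gap: 22 days. 2025-01-21 + 22 days = 2025-02-12.

2025-02-12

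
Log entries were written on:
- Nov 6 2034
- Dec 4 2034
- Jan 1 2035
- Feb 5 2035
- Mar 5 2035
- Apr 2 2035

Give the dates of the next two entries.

May 7 2035, Jun 4 2035

These are Mondays at 28- or 35-day spacing (28, 28, 35, 28, 28).
The pattern: 1st Monday of the month.
1st Monday of May 2035: May 7 2035.
June 2035 — 1st Monday is Jun 4 2035.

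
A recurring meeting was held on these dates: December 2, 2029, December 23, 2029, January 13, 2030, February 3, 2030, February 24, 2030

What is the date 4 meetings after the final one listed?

Gaps between consecutive events: 21, 21, 21, 21 days — a constant 21-day interval.
February 24, 2030 + 21 days = March 17, 2030.
March 17, 2030 + 21 days = April 7, 2030.
April 7, 2030 + 21 days = April 28, 2030.
April 28, 2030 + 21 days = May 19, 2030.

May 19, 2030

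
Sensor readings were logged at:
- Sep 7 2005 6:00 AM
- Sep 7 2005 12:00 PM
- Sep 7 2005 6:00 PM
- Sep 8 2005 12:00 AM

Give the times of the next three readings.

Sep 8 2005 6:00 AM, Sep 8 2005 12:00 PM, Sep 8 2005 6:00 PM

Spacing: 6, 6, 6 h — constant 6 h.
Sep 8 2005 12:00 AM + 6 h = Sep 8 2005 6:00 AM.
Sep 8 2005 6:00 AM + 6 h = Sep 8 2005 12:00 PM.
Sep 8 2005 12:00 PM + 6 h = Sep 8 2005 6:00 PM.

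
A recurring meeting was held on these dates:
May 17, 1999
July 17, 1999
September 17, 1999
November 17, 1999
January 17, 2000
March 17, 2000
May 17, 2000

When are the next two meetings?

July 17, 2000; September 17, 2000

Each date is the 17th; the gaps (61, 62, 61, 61, 60, 61) track the month lengths.
The rule is the 17th of every 2 months.
July 2000: July 17, 2000.
Next: September 2000 → September 17, 2000.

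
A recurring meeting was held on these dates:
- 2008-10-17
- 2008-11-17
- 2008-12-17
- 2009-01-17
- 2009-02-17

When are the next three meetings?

The day-of-month is always 17 (31, 30, 31, 31 days between events).
So this recurs on the 17th of each month.
Next: March 2009 → 2009-03-17.
April 2009: 2009-04-17.
Next: May 2009 → 2009-05-17.

2009-03-17, 2009-04-17, 2009-05-17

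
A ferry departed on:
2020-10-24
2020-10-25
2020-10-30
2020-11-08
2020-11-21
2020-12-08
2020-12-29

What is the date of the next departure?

2021-01-23

Gaps: 1, 5, 9, 13, 17, 21 days — each gap is 4 larger than the previous one.
Next gap: 25 days. 2020-12-29 + 25 days = 2021-01-23.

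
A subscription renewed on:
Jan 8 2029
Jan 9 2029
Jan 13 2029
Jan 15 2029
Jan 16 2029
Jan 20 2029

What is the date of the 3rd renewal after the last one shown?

Every event lands on a Monday or Tuesday or Saturday (gaps cycle 1, 4, 2, 1, 4).
So the schedule is: every Monday, Tuesday and Saturday.
Next Monday: Jan 22 2029.
Next Tuesday: Jan 23 2029.
The following Saturday is Jan 27 2029.

Jan 27 2029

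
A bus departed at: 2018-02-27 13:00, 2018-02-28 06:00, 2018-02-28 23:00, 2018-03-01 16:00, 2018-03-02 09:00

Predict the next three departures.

2018-03-03 02:00, 2018-03-03 19:00, 2018-03-04 12:00

Gaps: 17, 17, 17, 17 hours — each event is 17 hours after the previous one.
2018-03-02 09:00 + 17 h = 2018-03-03 02:00.
2018-03-03 02:00 + 17 h = 2018-03-03 19:00.
2018-03-03 19:00 + 17 h = 2018-03-04 12:00.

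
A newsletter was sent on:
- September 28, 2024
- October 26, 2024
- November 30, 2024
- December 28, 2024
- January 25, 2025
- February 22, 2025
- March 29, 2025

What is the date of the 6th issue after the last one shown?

All Saturdays; the gaps (28, 35, 28, 28, 28, 35) vary with month length.
This is the last Saturday of each month.
Last Saturday of April 2025: April 26, 2025.
May 2025 ends with Saturday May 31, 2025.
June 2025 ends with Saturday June 28, 2025.
July 2025 ends with Saturday July 26, 2025.
August 2025 ends with Saturday August 30, 2025.
Last Saturday of September 2025: September 27, 2025.

September 27, 2025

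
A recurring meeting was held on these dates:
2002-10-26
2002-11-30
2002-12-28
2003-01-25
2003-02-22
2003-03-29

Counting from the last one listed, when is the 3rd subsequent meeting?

2003-06-28

Every date is a Saturday; gaps 35, 28, 28, 28, 35 days.
Each is the last Saturday of its month (at least one falls on the 29th or later, ruling out '4th Saturday').
April 2003 ends with Saturday 2003-04-26.
May 2003 ends with Saturday 2003-05-31.
Last Saturday of June 2003: 2003-06-28.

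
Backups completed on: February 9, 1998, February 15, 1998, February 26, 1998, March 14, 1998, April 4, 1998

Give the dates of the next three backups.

April 30, 1998; May 31, 1998; July 6, 1998

The spacing grows by 5 each time: 6, 11, 16, 21 days.
Next gap: 26 days. April 4, 1998 + 26 days = April 30, 1998.
Next gap: 31 days. April 30, 1998 + 31 days = May 31, 1998.
Next gap: 36 days. May 31, 1998 + 36 days = July 6, 1998.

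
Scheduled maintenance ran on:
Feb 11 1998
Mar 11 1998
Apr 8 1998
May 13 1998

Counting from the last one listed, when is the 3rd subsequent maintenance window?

All dates are Wednesdays, 28, 28, 35 days apart.
Specifically, the 2nd Wednesday of each month.
June 1998 — 2nd Wednesday is Jun 10 1998.
2nd Wednesday of July 1998: Jul 8 1998.
August 1998 — 2nd Wednesday is Aug 12 1998.

Aug 12 1998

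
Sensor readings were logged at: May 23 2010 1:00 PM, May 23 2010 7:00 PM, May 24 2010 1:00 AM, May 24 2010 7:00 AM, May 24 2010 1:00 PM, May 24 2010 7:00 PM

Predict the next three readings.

May 25 2010 1:00 AM, May 25 2010 7:00 AM, May 25 2010 1:00 PM

Gaps: 6, 6, 6, 6, 6 hours — each event is 6 hours after the previous one.
May 24 2010 7:00 PM + 6 h = May 25 2010 1:00 AM.
May 25 2010 1:00 AM + 6 h = May 25 2010 7:00 AM.
May 25 2010 7:00 AM + 6 h = May 25 2010 1:00 PM.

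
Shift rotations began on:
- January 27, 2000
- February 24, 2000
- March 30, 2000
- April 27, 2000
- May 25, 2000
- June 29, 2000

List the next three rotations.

Every date is a Thursday; gaps 28, 35, 28, 28, 35 days.
Each is the last Thursday of its month (at least one falls on the 29th or later, ruling out '4th Thursday').
Last Thursday of July 2000: July 27, 2000.
Last Thursday of August 2000: August 31, 2000.
September 2000 ends with Thursday September 28, 2000.

July 27, 2000; August 31, 2000; September 28, 2000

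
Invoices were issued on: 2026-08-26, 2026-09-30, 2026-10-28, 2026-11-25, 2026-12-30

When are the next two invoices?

All Wednesdays; the gaps (35, 28, 28, 35) vary with month length.
This is the last Wednesday of each month.
Last Wednesday of January 2027: 2027-01-27.
February 2027 ends with Wednesday 2027-02-24.

2027-01-27, 2027-02-24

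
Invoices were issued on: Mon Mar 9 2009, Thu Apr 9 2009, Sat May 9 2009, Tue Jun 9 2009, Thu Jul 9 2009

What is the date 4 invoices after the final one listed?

The day-of-month is always 9 (31, 30, 31, 30 days between events).
So this recurs on the 9th of each month.
August 2009: Sun Aug 9 2009.
Next: September 2009 → Wed Sep 9 2009.
October 2009: Fri Oct 9 2009.
Next: November 2009 → Mon Nov 9 2009.

Mon Nov 9 2009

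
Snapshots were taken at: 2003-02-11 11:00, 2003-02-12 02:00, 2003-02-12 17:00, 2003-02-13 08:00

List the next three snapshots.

Gaps: 15, 15, 15 hours — each event is 15 hours after the previous one.
2003-02-13 08:00 + 15 h = 2003-02-13 23:00.
2003-02-13 23:00 + 15 h = 2003-02-14 14:00.
2003-02-14 14:00 + 15 h = 2003-02-15 05:00.

2003-02-13 23:00, 2003-02-14 14:00, 2003-02-15 05:00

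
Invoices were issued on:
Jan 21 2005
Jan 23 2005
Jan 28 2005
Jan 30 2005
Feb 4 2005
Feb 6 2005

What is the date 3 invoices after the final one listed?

Feb 18 2005

Gaps: 2, 5, 2, 5, 2 days — not constant, but cyclic with period 2.
The events fall on every Friday and Sunday.
Next Friday: Feb 11 2005.
The following Sunday is Feb 13 2005.
Next Friday: Feb 18 2005.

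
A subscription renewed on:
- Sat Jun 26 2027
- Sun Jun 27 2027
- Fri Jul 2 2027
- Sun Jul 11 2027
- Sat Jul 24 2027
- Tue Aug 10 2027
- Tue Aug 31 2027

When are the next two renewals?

Intervals are 1, 5, 9, 13, 17, 21 days — an arithmetic progression with common difference 4.
Next gap: 25 days. Tue Aug 31 2027 + 25 days = Sat Sep 25 2027.
Next gap: 29 days. Sat Sep 25 2027 + 29 days = Sun Oct 24 2027.

Sat Sep 25 2027, Sun Oct 24 2027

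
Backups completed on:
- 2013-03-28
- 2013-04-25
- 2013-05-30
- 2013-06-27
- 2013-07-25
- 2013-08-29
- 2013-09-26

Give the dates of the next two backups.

2013-10-31, 2013-11-28

These are Thursdays with 28, 35, 28, 28, 35, 28-day gaps.
Each is the final Thursday of its month — 2013-05-30 is past the 28th, so '4th Thursday' doesn't fit.
Last Thursday of October 2013: 2013-10-31.
November 2013 ends with Thursday 2013-11-28.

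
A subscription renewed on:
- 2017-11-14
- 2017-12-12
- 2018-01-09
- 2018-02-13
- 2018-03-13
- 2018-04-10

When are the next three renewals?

All dates are Tuesdays, 28, 28, 35, 28, 28 days apart.
Specifically, the 2nd Tuesday of each month.
May 2018 — 2nd Tuesday is 2018-05-08.
2nd Tuesday of June 2018: 2018-06-12.
2nd Tuesday of July 2018: 2018-07-10.

2018-05-08, 2018-06-12, 2018-07-10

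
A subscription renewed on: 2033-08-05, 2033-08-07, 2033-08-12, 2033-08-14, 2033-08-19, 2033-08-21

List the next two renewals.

Every event lands on a Friday or Sunday (gaps cycle 2, 5, 2, 5, 2).
So the schedule is: every Friday and Sunday.
The following Friday is 2033-08-26.
The following Sunday is 2033-08-28.

2033-08-26, 2033-08-28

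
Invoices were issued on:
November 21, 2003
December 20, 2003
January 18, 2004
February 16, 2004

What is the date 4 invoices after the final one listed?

June 11, 2004

The spacing is 29, 29, 29 days — always 29 days.
February 16, 2004 + 29 days = March 16, 2004.
March 16, 2004 + 29 days = April 14, 2004.
April 14, 2004 + 29 days = May 13, 2004.
May 13, 2004 + 29 days = June 11, 2004.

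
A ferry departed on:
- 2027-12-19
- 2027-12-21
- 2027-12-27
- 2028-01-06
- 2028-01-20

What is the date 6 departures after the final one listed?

Gaps: 2, 6, 10, 14 days — each gap is 4 larger than the previous one.
Next gap: 18 days. 2028-01-20 + 18 days = 2028-02-07.
Next gap: 22 days. 2028-02-07 + 22 days = 2028-02-29.
Next gap: 26 days. 2028-02-29 + 26 days = 2028-03-26.
Next gap: 30 days. 2028-03-26 + 30 days = 2028-04-25.
Next gap: 34 days. 2028-04-25 + 34 days = 2028-05-29.
Next gap: 38 days. 2028-05-29 + 38 days = 2028-07-06.

2028-07-06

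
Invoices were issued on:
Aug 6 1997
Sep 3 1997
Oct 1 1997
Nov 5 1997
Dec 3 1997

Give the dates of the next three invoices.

All dates are Wednesdays, 28, 28, 35, 28 days apart.
Specifically, the 1st Wednesday of each month.
January 1998 — 1st Wednesday is Jan 7 1998.
1st Wednesday of February 1998: Feb 4 1998.
March 1998 — 1st Wednesday is Mar 4 1998.

Jan 7 1998, Feb 4 1998, Mar 4 1998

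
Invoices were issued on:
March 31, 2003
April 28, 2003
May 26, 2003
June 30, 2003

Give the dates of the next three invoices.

July 28, 2003; August 25, 2003; September 29, 2003

Every date is a Monday; gaps 28, 28, 35 days.
Each is the last Monday of its month (at least one falls on the 29th or later, ruling out '4th Monday').
Last Monday of July 2003: July 28, 2003.
August 2003 ends with Monday August 25, 2003.
Last Monday of September 2003: September 29, 2003.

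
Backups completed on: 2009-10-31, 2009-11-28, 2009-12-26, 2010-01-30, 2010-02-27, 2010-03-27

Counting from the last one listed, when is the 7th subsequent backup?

All Saturdays; the gaps (28, 28, 35, 28, 28) vary with month length.
This is the last Saturday of each month.
April 2010 ends with Saturday 2010-04-24.
Last Saturday of May 2010: 2010-05-29.
June 2010 ends with Saturday 2010-06-26.
July 2010 ends with Saturday 2010-07-31.
Last Saturday of August 2010: 2010-08-28.
September 2010 ends with Saturday 2010-09-25.
October 2010 ends with Saturday 2010-10-30.

2010-10-30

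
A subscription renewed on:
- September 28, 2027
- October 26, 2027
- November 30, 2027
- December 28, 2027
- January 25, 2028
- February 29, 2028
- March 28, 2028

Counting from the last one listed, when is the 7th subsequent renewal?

All Tuesdays; the gaps (28, 35, 28, 28, 35, 28) vary with month length.
This is the last Tuesday of each month.
April 2028 ends with Tuesday April 25, 2028.
Last Tuesday of May 2028: May 30, 2028.
June 2028 ends with Tuesday June 27, 2028.
Last Tuesday of July 2028: July 25, 2028.
Last Tuesday of August 2028: August 29, 2028.
September 2028 ends with Tuesday September 26, 2028.
October 2028 ends with Tuesday October 31, 2028.

October 31, 2028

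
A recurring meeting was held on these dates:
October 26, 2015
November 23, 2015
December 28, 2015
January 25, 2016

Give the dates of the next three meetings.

Gaps: 28, 35, 28 days — a mix of 28 and 35. Every date is a Monday.
Each is the 4th Monday of its month.
4th Monday of February 2016: February 22, 2016.
March 2016 — 4th Monday is March 28, 2016.
April 2016 — 4th Monday is April 25, 2016.

February 22, 2016; March 28, 2016; April 25, 2016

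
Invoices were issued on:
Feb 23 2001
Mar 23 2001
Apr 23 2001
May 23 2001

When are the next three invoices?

The day-of-month is always 23 (28, 31, 30 days between events).
So this recurs on the 23rd of each month.
Next: June 2001 → Jun 23 2001.
Next: July 2001 → Jul 23 2001.
Next: August 2001 → Aug 23 2001.

Jun 23 2001, Jul 23 2001, Aug 23 2001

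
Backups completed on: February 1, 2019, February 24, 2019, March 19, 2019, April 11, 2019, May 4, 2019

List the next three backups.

Gaps between consecutive events: 23, 23, 23, 23 days — a constant 23-day interval.
May 4, 2019 + 23 days = May 27, 2019.
May 27, 2019 + 23 days = June 19, 2019.
June 19, 2019 + 23 days = July 12, 2019.

May 27, 2019; June 19, 2019; July 12, 2019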